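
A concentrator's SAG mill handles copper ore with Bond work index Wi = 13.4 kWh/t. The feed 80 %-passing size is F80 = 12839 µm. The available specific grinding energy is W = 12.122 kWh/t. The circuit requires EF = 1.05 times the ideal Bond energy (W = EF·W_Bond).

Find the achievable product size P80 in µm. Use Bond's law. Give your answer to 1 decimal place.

Bond:  W = 10 Wi (1/√P − 1/√F)
W_Bond = W / EF = 12.122 / 1.05 = 11.5448 kWh/t
P80^(−½) = W_Bond/(10 Wi) + F80^(−½)
  = 11.5448/(10·13.4) + 1/√12839 = 0.086155 + 0.008825 = 0.094980
P80 = (1/0.094980)² = 10.5285² = 110.85 µm

P80 = 110.8 µm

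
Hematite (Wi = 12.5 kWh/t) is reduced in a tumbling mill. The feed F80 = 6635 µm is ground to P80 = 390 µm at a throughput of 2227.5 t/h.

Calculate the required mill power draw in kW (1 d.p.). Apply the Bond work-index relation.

W = 10 Wi (1/√P80 − 1/√F80)  [Bond]
W = 10·12.5·(1/√390 − 1/√6635) = 10·12.5·(0.038360) = 4.7950 kWh/t
Power = W × throughput = 4.7950 kWh/t × 2227.5 t/h = 10681.0 kW

P = 10681.0 kW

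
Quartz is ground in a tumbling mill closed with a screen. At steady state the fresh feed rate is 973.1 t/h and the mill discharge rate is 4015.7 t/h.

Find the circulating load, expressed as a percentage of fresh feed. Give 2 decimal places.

Discharge = new feed + return, hence
R = M − F = 4015.7 − 973.1 = 3042.6 t/h
CL = 100·R/F = 100·3042.6/973.1 = 312.67 %

CL = 312.67 %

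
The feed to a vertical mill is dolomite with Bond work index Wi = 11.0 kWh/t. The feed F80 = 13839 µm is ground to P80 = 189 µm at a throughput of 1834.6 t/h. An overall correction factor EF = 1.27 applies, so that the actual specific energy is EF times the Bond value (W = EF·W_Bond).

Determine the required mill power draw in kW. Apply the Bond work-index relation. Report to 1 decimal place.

P = 16464.0 kW

W = 10 Wi (1/√P80 − 1/√F80)  [Bond]
W = 10·11.0·(1/√189 − 1/√13839) = 10·11.0·(0.064239) = 7.0663 kWh/t
Corrected W = EF·W_Bond = 1.27·7.0663 = 8.9742 kWh/t
Power = W × throughput = 8.9742 kWh/t × 1834.6 t/h = 16464.0 kW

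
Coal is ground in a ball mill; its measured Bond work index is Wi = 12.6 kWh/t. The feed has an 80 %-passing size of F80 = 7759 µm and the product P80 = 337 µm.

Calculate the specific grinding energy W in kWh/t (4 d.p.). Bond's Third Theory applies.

W = 5.4332 kWh/t

W = 10·Wi·[P80^(−½) − F80^(−½)]
1/√337 = 0.054473;  1/√7759 = 0.011353
W = 10·12.6·(0.054473 − 0.011353) = 5.4332 kWh/t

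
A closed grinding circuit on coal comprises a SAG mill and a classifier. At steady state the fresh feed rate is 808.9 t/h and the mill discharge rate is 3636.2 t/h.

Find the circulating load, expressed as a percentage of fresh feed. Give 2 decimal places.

Discharge = new feed + return, hence
R = M − F = 3636.2 − 808.9 = 2827.3 t/h
CL = 100·R/F = 100·2827.3/808.9 = 349.52 %

CL = 349.52 %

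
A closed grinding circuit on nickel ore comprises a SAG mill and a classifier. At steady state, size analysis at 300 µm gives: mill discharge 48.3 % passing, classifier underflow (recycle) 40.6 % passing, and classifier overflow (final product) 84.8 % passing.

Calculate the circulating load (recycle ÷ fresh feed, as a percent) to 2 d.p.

Two-product formula at 300 µm:
Fd + Rd = Ru + Fo ⇒ R/F = (o−d)/(d−u)
r = (84.8 − 48.3)/(48.3 − 40.6) = 36.5/7.7 = 4.7403
CL = 100·r = 474.03 %

CL = 474.03 %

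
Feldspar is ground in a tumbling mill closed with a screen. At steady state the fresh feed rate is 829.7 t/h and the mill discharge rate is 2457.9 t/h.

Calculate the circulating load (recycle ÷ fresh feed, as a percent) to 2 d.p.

CL = 196.24 %

M = F + R at steady state, so:
R = M − F = 2457.9 − 829.7 = 1628.2 t/h
CL = 100·R/F = 100·1628.2/829.7 = 196.24 %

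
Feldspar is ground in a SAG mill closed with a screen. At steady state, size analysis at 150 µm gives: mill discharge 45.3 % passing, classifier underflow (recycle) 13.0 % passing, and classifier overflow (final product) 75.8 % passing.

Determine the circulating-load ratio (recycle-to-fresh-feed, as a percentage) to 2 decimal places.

CL = 94.43 %

Balance %-passing 150 µm (r = R/F):
Fd + Rd = Ru + Fo ⇒ R/F = (o−d)/(d−u)
r = (75.8 − 45.3)/(45.3 − 13.0) = 30.5/32.3 = 0.9443
CL = 100·r = 94.43 %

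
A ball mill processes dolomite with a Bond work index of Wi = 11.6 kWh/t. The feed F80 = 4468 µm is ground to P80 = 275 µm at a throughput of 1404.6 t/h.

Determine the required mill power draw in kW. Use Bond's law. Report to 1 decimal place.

W = 10·Wi·[P80^(−½) − F80^(−½)]
W = 10·11.6·(1/√275 − 1/√4468) = 10·11.6·(0.045342) = 5.2597 kWh/t
P_mill = W·ṁ = 5.2597·1404.6 = 7387.7 kW

P = 7387.7 kW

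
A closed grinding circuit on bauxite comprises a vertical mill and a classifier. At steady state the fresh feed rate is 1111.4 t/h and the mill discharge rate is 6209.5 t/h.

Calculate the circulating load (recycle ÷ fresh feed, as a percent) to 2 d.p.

CL = 458.71 %

Mill node: discharge = fresh + recycle.
R = M − F = 6209.5 − 1111.4 = 5098.1 t/h
CL = 100·R/F = 100·5098.1/1111.4 = 458.71 %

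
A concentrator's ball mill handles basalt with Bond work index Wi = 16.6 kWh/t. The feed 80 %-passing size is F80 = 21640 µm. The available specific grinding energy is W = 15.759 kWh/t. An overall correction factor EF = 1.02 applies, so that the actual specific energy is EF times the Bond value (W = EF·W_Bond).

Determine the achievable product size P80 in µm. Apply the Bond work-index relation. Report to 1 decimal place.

P80 = 100.3 µm

W = 10 Wi / √P80 − 10 Wi / √F80
W_Bond = W / EF = 15.759 / 1.02 = 15.4500 kWh/t
1/√P80 = 1/√F80 + W_Bond/(10·Wi)
  = 15.4500/(10·16.6) + 1/√21640 = 0.093072 + 0.006798 = 0.099870
P80 = (1/0.099870)² = 10.0130² = 100.26 µm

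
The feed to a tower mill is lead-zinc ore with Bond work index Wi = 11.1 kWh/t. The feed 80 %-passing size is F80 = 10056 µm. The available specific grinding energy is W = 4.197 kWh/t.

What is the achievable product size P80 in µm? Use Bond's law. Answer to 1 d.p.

P80 = 438.0 µm

W = 10 Wi / √P80 − 10 Wi / √F80
⇒ 1/√P80 = W/(10 Wi) + 1/√F80
  = 4.1970/(10·11.1) + 1/√10056 = 0.037811 + 0.009972 = 0.047783
P80 = (1/0.047783)² = 20.9280² = 437.98 µm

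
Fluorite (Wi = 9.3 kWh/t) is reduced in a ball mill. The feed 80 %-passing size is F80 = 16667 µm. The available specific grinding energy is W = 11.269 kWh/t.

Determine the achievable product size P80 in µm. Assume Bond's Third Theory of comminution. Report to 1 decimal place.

P80 = 60.2 µm

W = 10 Wi (P80^-0.5 − F80^-0.5)
⇒ 1/√P80 = W/(10·Wi) + 1/√F80
  = 11.2690/(10·9.3) + 1/√16667 = 0.121172 + 0.007746 = 0.128918
P80 = (1/0.128918)² = 7.7569² = 60.17 µm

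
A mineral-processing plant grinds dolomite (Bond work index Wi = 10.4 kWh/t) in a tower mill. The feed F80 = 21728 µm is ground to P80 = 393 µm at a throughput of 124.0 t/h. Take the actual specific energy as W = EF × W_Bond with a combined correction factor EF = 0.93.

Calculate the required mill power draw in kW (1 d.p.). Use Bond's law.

P = 523.6 kW

Bond: W = 10·Wi·(1/√P80 − 1/√F80)
W = 10·10.4·(1/√393 − 1/√21728) = 10·10.4·(0.043659) = 4.5406 kWh/t
Corrected W = EF·W_Bond = 0.93·4.5406 = 4.2227 kWh/t
P_mill = W·ṁ = 4.2227·124.0 = 523.6 kW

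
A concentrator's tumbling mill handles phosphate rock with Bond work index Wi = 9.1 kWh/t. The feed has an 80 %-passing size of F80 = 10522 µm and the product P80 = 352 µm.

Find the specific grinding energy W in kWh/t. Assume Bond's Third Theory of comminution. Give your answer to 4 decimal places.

Bond:  W = 10 Wi (1/√P − 1/√F)
1/√352 = 0.053300;  1/√10522 = 0.009749
W = 10·9.1·(0.053300 − 0.009749) = 3.9632 kWh/t

W = 3.9632 kWh/t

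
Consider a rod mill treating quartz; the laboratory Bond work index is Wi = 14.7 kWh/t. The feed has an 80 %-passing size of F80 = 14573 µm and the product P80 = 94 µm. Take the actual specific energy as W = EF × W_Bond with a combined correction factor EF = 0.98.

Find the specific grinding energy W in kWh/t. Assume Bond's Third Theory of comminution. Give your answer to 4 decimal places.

W = 10 Wi / √P80 − 10 Wi / √F80
1/√94 = 0.103142;  1/√14573 = 0.008284
W = 10·14.7·(0.103142 − 0.008284) = 13.9442 kWh/t
Corrected W = EF·W_Bond = 0.98·13.9442 = 13.6653 kWh/t

W = 13.6653 kWh/t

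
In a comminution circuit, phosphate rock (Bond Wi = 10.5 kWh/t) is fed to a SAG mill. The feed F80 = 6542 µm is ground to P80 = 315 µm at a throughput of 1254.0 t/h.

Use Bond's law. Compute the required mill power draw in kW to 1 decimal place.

W = 10·Wi·(P80^(-½) − F80^(-½))
W = 10·10.5·(1/√315 − 1/√6542) = 10·10.5·(0.043980) = 4.6179 kWh/t
Power = W × throughput = 4.6179 kWh/t × 1254.0 t/h = 5790.8 kW

P = 5790.8 kW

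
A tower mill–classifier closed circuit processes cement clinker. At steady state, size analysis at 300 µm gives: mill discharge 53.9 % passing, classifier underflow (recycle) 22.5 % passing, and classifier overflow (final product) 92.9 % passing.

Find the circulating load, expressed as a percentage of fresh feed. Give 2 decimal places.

Balance %-passing 300 µm (r = R/F):
d + r·d = r·u + o → r(d−u) = o−d
r = (92.9 − 53.9)/(53.9 − 22.5) = 39.0/31.4 = 1.2420
CL = 100·r = 124.20 %

CL = 124.20 %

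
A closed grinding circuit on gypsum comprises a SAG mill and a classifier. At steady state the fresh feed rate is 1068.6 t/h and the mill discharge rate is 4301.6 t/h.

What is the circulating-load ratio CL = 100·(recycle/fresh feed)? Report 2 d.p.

M = F + R at steady state, so:
R = M − F = 4301.6 − 1068.6 = 3233.0 t/h
CL = 100·R/F = 100·3233.0/1068.6 = 302.55 %

CL = 302.55 %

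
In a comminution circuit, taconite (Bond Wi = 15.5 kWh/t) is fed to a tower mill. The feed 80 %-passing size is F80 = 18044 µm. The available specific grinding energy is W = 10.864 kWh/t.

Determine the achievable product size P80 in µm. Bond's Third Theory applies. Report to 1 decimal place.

P80 = 166.3 µm

Bond: W = 10·Wi·(1/√P80 − 1/√F80)
⇒ 1/√P80 = W/(10·Wi) + 1/√F80
  = 10.8640/(10·15.5) + 1/√18044 = 0.070090 + 0.007444 = 0.077535
P80 = (1/0.077535)² = 12.8974² = 166.34 µm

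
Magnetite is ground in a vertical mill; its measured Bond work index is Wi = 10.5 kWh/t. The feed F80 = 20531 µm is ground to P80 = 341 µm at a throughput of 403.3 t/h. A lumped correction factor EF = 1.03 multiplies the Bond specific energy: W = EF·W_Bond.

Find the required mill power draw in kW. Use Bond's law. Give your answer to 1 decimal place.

P = 2057.6 kW

W = 10 Wi (1/√P80 − 1/√F80)  [Bond]
W = 10·10.5·(1/√341 − 1/√20531) = 10·10.5·(0.047174) = 4.9533 kWh/t
Corrected W = EF·W_Bond = 1.03·4.9533 = 5.1019 kWh/t
Power = W × throughput = 5.1019 kWh/t × 403.3 t/h = 2057.6 kW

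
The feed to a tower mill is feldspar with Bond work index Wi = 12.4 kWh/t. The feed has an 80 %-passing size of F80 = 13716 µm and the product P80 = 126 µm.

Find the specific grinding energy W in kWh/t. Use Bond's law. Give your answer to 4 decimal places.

W = 9.9880 kWh/t

W_Bond = 10·Wi·(1/√P₈₀ − 1/√F₈₀)
1/√126 = 0.089087;  1/√13716 = 0.008539
W = 10·12.4·(0.089087 − 0.008539) = 9.9880 kWh/t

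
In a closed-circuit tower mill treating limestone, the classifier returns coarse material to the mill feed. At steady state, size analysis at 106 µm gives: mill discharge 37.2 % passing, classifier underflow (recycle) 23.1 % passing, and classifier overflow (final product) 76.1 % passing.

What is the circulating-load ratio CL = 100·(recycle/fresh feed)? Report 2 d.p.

CL = 275.89 %

Two-product formula at 106 µm:
(1+r)·d = r·u + o ⇒ r = (o−d)/(d−u)
r = (76.1 − 37.2)/(37.2 − 23.1) = 38.9/14.1 = 2.7589
CL = 100·r = 275.89 %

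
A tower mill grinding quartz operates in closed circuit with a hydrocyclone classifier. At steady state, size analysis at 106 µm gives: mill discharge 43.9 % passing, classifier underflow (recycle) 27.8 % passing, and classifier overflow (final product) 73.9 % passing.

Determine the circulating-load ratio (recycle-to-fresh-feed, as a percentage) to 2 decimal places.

Mass balance on the −106 µm fraction:
(1+r)d = ru + o → r = (o−d)/(d−u)
r = (73.9 − 43.9)/(43.9 − 27.8) = 30.0/16.1 = 1.8634
CL = 100·r = 186.34 %

CL = 186.34 %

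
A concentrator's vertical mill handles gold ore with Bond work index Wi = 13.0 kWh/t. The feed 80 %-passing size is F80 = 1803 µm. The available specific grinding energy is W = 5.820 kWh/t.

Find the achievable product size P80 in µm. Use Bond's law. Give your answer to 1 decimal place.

W_Bond = 10·Wi·(1/√P₈₀ − 1/√F₈₀)
⇒ 1/√P80 = W/(10·Wi) + 1/√F80
  = 5.8200/(10·13.0) + 1/√1803 = 0.044769 + 0.023551 = 0.068320
P80 = (1/0.068320)² = 14.6370² = 214.24 µm

P80 = 214.2 µm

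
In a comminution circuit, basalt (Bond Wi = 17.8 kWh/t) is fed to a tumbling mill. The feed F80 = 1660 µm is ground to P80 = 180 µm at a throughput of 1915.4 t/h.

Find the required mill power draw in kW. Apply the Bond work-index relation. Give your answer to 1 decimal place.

P = 17044.2 kW

W = 10 Wi (P80^-0.5 − F80^-0.5)
W = 10·17.8·(1/√180 − 1/√1660) = 10·17.8·(0.049992) = 8.8985 kWh/t
P = W·T = 8.8985·1915.4 = 17044.2 kW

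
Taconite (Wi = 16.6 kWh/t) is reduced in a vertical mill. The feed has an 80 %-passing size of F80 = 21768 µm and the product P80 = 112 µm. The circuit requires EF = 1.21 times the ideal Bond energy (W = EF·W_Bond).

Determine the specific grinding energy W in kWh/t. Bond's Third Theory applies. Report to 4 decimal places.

Bond: W = 10·Wi·(1/√P80 − 1/√F80)
1/√112 = 0.094491;  1/√21768 = 0.006778
W = 10·16.6·(0.094491 − 0.006778) = 14.5604 kWh/t
Apply correction: 14.5604 × 1.21 = 17.6181 kWh/t

W = 17.6181 kWh/t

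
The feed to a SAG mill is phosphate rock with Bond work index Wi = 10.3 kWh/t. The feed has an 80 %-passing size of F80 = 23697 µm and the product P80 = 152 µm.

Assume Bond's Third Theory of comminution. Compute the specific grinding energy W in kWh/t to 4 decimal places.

W = 7.6853 kWh/t

Bond:  W = 10 Wi (1/√P − 1/√F)
1/√152 = 0.081111;  1/√23697 = 0.006496
W = 10·10.3·(0.081111 − 0.006496) = 7.6853 kWh/t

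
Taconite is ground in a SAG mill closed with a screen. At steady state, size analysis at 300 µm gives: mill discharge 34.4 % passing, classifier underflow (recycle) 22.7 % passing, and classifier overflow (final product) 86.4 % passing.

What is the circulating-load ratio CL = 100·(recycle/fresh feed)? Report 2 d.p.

CL = 444.44 %

Let r = R/F. Size balance at 300 µm:
d + r·d = r·u + o → r(d−u) = o−d
r = (86.4 − 34.4)/(34.4 − 22.7) = 52.0/11.7 = 4.4444
CL = 100·r = 444.44 %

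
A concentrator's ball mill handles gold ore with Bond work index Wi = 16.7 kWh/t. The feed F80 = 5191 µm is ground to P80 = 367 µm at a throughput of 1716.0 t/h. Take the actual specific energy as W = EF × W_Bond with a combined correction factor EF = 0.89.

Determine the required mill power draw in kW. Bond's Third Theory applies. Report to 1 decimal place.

W = 10 Wi (1/√P80 − 1/√F80)  [Bond]
W = 10·16.7·(1/√367 − 1/√5191) = 10·16.7·(0.038320) = 6.3994 kWh/t
With EF = 0.89: W = 6.3994·0.89 = 5.6955 kWh/t
P = W·T = 5.6955·1716.0 = 9773.5 kW

P = 9773.5 kW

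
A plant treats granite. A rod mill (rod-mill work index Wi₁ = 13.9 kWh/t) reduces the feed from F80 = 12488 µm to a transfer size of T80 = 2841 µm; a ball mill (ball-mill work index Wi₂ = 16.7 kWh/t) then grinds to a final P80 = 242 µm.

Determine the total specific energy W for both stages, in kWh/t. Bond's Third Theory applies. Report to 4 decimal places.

W = 8.9660 kWh/t

W = 10 Wi / √P80 − 10 Wi / √F80
Stage 1 (12488→2841 µm, Wi₁=13.9): W₁ = 10·13.9·(0.018761 − 0.008949) = 1.3640 kWh/t
Stage 2 (2841→242 µm, Wi₂=16.7): W₂ = 10·16.7·(0.064282 − 0.018761) = 7.6020 kWh/t
W = W₁ + W₂ = 1.3640 + 7.6020 = 8.9660 kWh/t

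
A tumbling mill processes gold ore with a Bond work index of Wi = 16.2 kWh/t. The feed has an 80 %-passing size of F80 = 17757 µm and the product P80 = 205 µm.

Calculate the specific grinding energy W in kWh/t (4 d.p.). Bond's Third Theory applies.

W = 10·Wi·(P80^(-½) − F80^(-½))
1/√205 = 0.069843;  1/√17757 = 0.007504
W = 10·16.2·(0.069843 − 0.007504) = 10.0989 kWh/t

W = 10.0989 kWh/t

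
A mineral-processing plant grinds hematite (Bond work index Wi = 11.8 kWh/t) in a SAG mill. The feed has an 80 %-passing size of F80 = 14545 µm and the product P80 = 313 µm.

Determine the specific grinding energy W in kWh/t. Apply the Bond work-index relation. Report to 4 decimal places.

W = 5.6913 kWh/t

Bond: W = 10·Wi·(1/√P80 − 1/√F80)
1/√313 = 0.056523;  1/√14545 = 0.008292
W = 10·11.8·(0.056523 − 0.008292) = 5.6913 kWh/t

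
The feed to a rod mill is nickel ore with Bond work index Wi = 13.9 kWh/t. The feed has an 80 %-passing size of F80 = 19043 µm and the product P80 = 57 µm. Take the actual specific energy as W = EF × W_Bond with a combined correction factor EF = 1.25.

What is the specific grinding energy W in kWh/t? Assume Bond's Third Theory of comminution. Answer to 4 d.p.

W_Bond = 10·Wi·(1/√P₈₀ − 1/√F₈₀)
1/√57 = 0.132453;  1/√19043 = 0.007247
W = 10·13.9·(0.132453 − 0.007247) = 17.4037 kWh/t
W_actual = 1.25 × 17.4037 = 21.7547 kWh/t

W = 21.7547 kWh/t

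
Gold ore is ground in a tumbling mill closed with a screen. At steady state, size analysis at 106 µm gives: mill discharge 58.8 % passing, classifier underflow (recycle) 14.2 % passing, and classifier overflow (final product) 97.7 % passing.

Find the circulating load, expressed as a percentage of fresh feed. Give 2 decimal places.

Let r = R/F. Size balance at 106 µm:
(1+r)·d = r·u + o ⇒ r = (o−d)/(d−u)
r = (97.7 − 58.8)/(58.8 − 14.2) = 38.9/44.6 = 0.8722
CL = 100·r = 87.22 %

CL = 87.22 %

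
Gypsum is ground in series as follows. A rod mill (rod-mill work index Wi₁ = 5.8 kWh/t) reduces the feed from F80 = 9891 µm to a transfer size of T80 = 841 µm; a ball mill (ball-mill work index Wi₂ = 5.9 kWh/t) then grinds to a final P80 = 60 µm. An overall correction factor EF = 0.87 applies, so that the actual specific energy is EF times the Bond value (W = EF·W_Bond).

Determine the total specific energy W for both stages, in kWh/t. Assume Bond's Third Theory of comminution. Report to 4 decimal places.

W = 10 Wi (P80^-0.5 − F80^-0.5)
Stage 1 (9891→841 µm, Wi₁=5.8): W₁ = 10·5.8·(0.034483 − 0.010055) = 1.4168 kWh/t
Stage 2 (841→60 µm, Wi₂=5.9): W₂ = 10·5.9·(0.129099 − 0.034483) = 5.5824 kWh/t
W = W₁ + W₂ = 1.4168 + 5.5824 = 6.9992 kWh/t
Corrected W = EF·W_Bond = 0.87·6.9992 = 6.0893 kWh/t

W = 6.0893 kWh/t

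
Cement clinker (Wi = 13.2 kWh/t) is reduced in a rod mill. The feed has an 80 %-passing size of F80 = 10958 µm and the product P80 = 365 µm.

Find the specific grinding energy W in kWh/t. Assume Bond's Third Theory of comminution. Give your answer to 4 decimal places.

W = 5.6482 kWh/t

W = 10·Wi·[P80^(−½) − F80^(−½)]
1/√365 = 0.052342;  1/√10958 = 0.009553
W = 10·13.2·(0.052342 − 0.009553) = 5.6482 kWh/t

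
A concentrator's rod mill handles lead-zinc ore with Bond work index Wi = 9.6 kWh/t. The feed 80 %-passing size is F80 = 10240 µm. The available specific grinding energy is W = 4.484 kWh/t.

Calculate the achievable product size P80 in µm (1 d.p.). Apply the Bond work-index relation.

P80 = 312.3 µm

W = 10 Wi (P80^-0.5 − F80^-0.5)
P80^-0.5 = F80^-0.5 + W/(10 Wi)
  = 4.4840/(10·9.6) + 1/√10240 = 0.046708 + 0.009882 = 0.056590
P80 = (1/0.056590)² = 17.6708² = 312.26 µm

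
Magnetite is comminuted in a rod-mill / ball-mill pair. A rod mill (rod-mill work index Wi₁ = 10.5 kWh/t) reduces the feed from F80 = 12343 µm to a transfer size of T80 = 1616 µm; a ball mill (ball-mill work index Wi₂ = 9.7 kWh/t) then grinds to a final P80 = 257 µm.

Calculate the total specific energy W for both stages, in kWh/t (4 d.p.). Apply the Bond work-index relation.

W = 5.3046 kWh/t

Bond:  W = 10 Wi (1/√P − 1/√F)
Stage 1 (12343→1616 µm, Wi₁=10.5): W₁ = 10·10.5·(0.024876 − 0.009001) = 1.6669 kWh/t
Stage 2 (1616→257 µm, Wi₂=9.7): W₂ = 10·9.7·(0.062378 − 0.024876) = 3.6377 kWh/t
W = W₁ + W₂ = 1.6669 + 3.6377 = 5.3046 kWh/t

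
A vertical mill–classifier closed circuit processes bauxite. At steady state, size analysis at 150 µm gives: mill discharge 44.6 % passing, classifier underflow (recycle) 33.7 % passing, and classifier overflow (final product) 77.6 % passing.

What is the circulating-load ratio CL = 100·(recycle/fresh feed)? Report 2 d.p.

CL = 302.75 %

Classifier node, passing 150 µm:
(1+r)d = ru + o → r = (o−d)/(d−u)
r = (77.6 − 44.6)/(44.6 − 33.7) = 33.0/10.9 = 3.0275
CL = 100·r = 302.75 %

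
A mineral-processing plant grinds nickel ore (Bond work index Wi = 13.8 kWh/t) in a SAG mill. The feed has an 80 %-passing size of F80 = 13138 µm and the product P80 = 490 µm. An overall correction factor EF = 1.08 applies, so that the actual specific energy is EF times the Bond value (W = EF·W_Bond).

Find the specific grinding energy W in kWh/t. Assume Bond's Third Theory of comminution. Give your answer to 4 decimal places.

W = 10·Wi·(P80^(-½) − F80^(-½))
1/√490 = 0.045175;  1/√13138 = 0.008724
W = 10·13.8·(0.045175 − 0.008724) = 5.0302 kWh/t
Corrected W = EF·W_Bond = 1.08·5.0302 = 5.4327 kWh/t

W = 5.4327 kWh/t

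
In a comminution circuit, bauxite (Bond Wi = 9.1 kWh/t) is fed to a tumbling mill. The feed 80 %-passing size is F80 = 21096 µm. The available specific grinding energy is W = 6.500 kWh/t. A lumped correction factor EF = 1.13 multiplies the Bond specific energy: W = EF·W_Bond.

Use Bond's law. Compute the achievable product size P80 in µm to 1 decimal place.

W = 10 Wi (P80^-0.5 − F80^-0.5)
W_Bond = W / EF = 6.500 / 1.13 = 5.7522 kWh/t
⇒ 1/√P80 = W_Bond/(10 Wi) + 1/√F80
  = 5.7522/(10·9.1) + 1/√21096 = 0.063211 + 0.006885 = 0.070096
P80 = (1/0.070096)² = 14.2661² = 203.52 µm

P80 = 203.5 µm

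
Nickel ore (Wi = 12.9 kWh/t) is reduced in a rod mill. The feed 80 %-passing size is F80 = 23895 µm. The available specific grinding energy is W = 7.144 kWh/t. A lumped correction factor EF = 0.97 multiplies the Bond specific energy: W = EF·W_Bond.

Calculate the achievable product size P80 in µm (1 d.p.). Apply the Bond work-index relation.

Bond: W = 10·Wi·(1/√P80 − 1/√F80)
W_Bond = W / EF = 7.144 / 0.97 = 7.3649 kWh/t
P80^(−½) = W_Bond/(10 Wi) + F80^(−½)
  = 7.3649/(10·12.9) + 1/√23895 = 0.057093 + 0.006469 = 0.063562
P80 = (1/0.063562)² = 15.7327² = 247.52 µm

P80 = 247.5 µm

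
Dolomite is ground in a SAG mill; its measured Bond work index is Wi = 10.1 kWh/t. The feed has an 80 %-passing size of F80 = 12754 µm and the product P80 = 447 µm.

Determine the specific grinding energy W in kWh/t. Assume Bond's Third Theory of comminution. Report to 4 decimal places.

W = 10 Wi / √P80 − 10 Wi / √F80
1/√447 = 0.047298;  1/√12754 = 0.008855
W = 10·10.1·(0.047298 − 0.008855) = 3.8828 kWh/t

W = 3.8828 kWh/t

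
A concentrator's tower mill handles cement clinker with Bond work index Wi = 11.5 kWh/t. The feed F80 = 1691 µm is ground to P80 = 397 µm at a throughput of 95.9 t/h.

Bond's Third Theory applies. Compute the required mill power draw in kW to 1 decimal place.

P = 285.3 kW

W = 10 Wi / √P80 − 10 Wi / √F80
W = 10·11.5·(1/√397 − 1/√1691) = 10·11.5·(0.025871) = 2.9751 kWh/t
Mill draw = 2.9751 × 95.9 = 285.3 kW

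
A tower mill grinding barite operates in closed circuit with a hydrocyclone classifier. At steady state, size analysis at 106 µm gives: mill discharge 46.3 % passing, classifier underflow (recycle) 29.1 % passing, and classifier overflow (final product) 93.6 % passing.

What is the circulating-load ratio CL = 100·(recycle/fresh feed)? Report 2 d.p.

Let r = R/F. Size balance at 106 µm:
Fd + Rd = Ru + Fo ⇒ R/F = (o−d)/(d−u)
r = (93.6 − 46.3)/(46.3 − 29.1) = 47.3/17.2 = 2.7500
CL = 100·r = 275.00 %

CL = 275.00 %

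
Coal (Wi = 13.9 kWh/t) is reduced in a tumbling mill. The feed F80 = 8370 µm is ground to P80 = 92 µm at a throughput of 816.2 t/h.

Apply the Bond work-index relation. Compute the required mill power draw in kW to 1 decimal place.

W = 10 Wi / √P80 − 10 Wi / √F80
W = 10·13.9·(1/√92 − 1/√8370) = 10·13.9·(0.093327) = 12.9724 kWh/t
P_mill = W·ṁ = 12.9724·816.2 = 10588.1 kW

P = 10588.1 kW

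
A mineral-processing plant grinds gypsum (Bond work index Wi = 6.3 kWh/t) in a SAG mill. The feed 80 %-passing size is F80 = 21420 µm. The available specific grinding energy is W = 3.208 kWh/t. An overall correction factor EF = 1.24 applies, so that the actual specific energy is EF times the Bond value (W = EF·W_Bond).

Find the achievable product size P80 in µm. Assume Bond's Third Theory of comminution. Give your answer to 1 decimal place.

W = 10 Wi (1/√P80 − 1/√F80)  [Bond]
W_Bond = W / EF = 3.208 / 1.24 = 2.5871 kWh/t
P80^(−½) = W_Bond/(10 Wi) + F80^(−½)
  = 2.5871/(10·6.3) + 1/√21420 = 0.041065 + 0.006833 = 0.047898
P80 = (1/0.047898)² = 20.8778² = 435.88 µm

P80 = 435.9 µm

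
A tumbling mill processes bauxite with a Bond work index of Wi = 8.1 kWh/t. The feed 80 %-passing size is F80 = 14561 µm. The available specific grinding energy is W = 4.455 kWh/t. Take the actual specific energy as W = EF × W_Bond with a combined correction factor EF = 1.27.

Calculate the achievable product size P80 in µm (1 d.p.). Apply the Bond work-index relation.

W = 10 Wi (1/√P80 − 1/√F80)  [Bond]
W_Bond = W / EF = 4.455 / 1.27 = 3.5079 kWh/t
⇒ 1/√P80 = W_Bond/(10 Wi) + 1/√F80
  = 3.5079/(10·8.1) + 1/√14561 = 0.043307 + 0.008287 = 0.051594
P80 = (1/0.051594)² = 19.3820² = 375.66 µm

P80 = 375.7 µm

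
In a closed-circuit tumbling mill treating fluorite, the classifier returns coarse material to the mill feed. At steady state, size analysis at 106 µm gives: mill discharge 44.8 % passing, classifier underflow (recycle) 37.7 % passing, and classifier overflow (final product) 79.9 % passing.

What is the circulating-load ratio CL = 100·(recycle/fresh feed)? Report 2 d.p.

CL = 494.37 %

Mass balance on the −106 µm fraction:
d + r·d = r·u + o → r(d−u) = o−d
r = (79.9 − 44.8)/(44.8 − 37.7) = 35.1/7.1 = 4.9437
CL = 100·r = 494.37 %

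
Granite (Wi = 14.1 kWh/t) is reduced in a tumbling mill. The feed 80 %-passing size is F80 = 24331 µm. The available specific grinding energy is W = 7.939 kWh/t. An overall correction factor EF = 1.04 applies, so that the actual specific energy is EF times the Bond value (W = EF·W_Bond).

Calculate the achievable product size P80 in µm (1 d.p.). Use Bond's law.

P80 = 272.8 µm

W = 10 Wi (1/√P80 − 1/√F80)  [Bond]
W_Bond = W / EF = 7.939 / 1.04 = 7.6337 kWh/t
⇒ 1/√P80 = W_Bond/(10 Wi) + 1/√F80
  = 7.6337/(10·14.1) + 1/√24331 = 0.054139 + 0.006411 = 0.060550
P80 = (1/0.060550)² = 16.5152² = 272.75 µm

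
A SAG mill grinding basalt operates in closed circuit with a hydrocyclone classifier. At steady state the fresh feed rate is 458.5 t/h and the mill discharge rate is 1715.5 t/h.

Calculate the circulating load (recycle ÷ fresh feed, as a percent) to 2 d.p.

CL = 274.15 %

Steady state: M = F + R.
R = M − F = 1715.5 − 458.5 = 1257.0 t/h
CL = 100·R/F = 100·1257.0/458.5 = 274.15 %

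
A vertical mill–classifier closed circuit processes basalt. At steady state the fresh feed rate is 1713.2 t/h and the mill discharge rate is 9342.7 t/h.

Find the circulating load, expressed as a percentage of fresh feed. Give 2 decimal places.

CL = 445.34 %

M = F + R at steady state, so:
R = M − F = 9342.7 − 1713.2 = 7629.5 t/h
CL = 100·R/F = 100·7629.5/1713.2 = 445.34 %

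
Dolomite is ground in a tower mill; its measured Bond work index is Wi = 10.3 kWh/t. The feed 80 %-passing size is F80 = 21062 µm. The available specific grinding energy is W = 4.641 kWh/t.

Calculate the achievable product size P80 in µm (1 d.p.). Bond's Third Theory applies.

P80 = 370.6 µm

Bond: W = 10·Wi·(1/√P80 − 1/√F80)
⇒ 1/√P80 = W/(10 Wi) + 1/√F80
  = 4.6410/(10·10.3) + 1/√21062 = 0.045058 + 0.006890 = 0.051949
P80 = (1/0.051949)² = 19.2497² = 370.55 µm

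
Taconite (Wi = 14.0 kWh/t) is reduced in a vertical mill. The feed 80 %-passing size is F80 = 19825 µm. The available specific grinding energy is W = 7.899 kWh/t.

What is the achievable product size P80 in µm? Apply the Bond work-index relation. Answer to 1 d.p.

P80 = 247.8 µm

Bond: W = 10·Wi·(1/√P80 − 1/√F80)
P80^(−½) = W/(10 Wi) + F80^(−½)
  = 7.8990/(10·14.0) + 1/√19825 = 0.056421 + 0.007102 = 0.063524
P80 = (1/0.063524)² = 15.7422² = 247.82 µm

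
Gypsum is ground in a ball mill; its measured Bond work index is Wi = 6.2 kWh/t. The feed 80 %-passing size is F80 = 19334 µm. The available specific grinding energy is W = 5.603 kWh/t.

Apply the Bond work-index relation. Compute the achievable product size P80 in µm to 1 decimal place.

W = 10·Wi·(P80^(-½) − F80^(-½))
1/√P80 = 1/√F80 + W/(10·Wi)
  = 5.6030/(10·6.2) + 1/√19334 = 0.090371 + 0.007192 = 0.097563
P80 = (1/0.097563)² = 10.2498² = 105.06 µm

P80 = 105.1 µm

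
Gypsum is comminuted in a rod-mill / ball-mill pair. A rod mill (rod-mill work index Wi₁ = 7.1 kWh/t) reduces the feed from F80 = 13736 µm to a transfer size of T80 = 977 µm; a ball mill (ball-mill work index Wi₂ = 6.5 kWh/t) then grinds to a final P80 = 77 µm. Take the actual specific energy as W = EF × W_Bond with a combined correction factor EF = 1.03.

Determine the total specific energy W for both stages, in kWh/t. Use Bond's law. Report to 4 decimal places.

W = 10·Wi·[P80^(−½) − F80^(−½)]
Stage 1 (13736→977 µm, Wi₁=7.1): W₁ = 10·7.1·(0.031993 − 0.008532) = 1.6657 kWh/t
Stage 2 (977→77 µm, Wi₂=6.5): W₂ = 10·6.5·(0.113961 − 0.031993) = 5.3279 kWh/t
W = W₁ + W₂ = 1.6657 + 5.3279 = 6.9936 kWh/t
With EF = 1.03: W = 6.9936·1.03 = 7.2034 kWh/t

W = 7.2034 kWh/t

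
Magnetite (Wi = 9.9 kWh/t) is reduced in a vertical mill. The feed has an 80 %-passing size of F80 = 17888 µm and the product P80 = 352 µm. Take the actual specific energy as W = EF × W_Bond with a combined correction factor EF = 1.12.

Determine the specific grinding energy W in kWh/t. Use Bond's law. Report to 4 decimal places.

W = 10 Wi (1/√P80 − 1/√F80)  [Bond]
1/√352 = 0.053300;  1/√17888 = 0.007477
W = 10·9.9·(0.053300 − 0.007477) = 4.5365 kWh/t
With EF = 1.12: W = 4.5365·1.12 = 5.0809 kWh/t

W = 5.0809 kWh/t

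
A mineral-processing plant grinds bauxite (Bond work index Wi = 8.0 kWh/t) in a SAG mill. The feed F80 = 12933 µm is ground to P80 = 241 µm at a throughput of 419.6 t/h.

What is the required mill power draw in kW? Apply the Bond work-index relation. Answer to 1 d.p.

P = 1867.1 kW

Bond:  W = 10 Wi (1/√P − 1/√F)
W = 10·8.0·(1/√241 − 1/√12933) = 10·8.0·(0.055622) = 4.4498 kWh/t
P_mill = W·ṁ = 4.4498·419.6 = 1867.1 kW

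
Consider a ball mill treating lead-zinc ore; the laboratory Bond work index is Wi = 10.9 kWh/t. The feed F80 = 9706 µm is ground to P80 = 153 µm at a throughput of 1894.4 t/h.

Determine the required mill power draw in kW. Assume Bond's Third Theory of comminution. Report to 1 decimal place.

W = 10 Wi (P80^-0.5 − F80^-0.5)
W = 10·10.9·(1/√153 − 1/√9706) = 10·10.9·(0.070695) = 7.7057 kWh/t
Mill draw = 7.7057 × 1894.4 = 14597.8 kW

P = 14597.8 kW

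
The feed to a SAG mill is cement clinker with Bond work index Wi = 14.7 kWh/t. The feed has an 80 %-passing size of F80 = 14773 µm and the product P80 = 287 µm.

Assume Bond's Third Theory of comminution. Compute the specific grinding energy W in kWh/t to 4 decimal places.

W = 10·Wi·[P80^(−½) − F80^(−½)]
1/√287 = 0.059028;  1/√14773 = 0.008227
W = 10·14.7·(0.059028 − 0.008227) = 7.4677 kWh/t

W = 7.4677 kWh/t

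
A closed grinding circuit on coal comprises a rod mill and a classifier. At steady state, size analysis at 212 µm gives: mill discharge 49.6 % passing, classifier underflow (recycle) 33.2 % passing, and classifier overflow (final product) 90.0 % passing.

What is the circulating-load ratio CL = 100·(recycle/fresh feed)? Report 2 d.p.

Mass balance on the −212 µm fraction:
d + r·d = r·u + o → r(d−u) = o−d
r = (90.0 − 49.6)/(49.6 − 33.2) = 40.4/16.4 = 2.4634
CL = 100·r = 246.34 %

CL = 246.34 %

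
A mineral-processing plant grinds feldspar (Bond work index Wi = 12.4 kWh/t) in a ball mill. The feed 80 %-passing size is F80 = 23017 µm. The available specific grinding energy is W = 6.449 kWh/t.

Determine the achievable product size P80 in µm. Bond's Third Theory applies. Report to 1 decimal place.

Bond: W = 10·Wi·(1/√P80 − 1/√F80)
P80^(−½) = W/(10 Wi) + F80^(−½)
  = 6.4490/(10·12.4) + 1/√23017 = 0.052008 + 0.006591 = 0.058599
P80 = (1/0.058599)² = 17.0650² = 291.21 µm

P80 = 291.2 µm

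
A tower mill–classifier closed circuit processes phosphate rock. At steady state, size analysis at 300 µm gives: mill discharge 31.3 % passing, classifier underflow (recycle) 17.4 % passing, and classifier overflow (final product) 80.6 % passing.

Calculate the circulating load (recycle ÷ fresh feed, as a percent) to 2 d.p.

Classifier node, passing 300 µm:
(1+r)·d = r·u + o ⇒ r = (o−d)/(d−u)
r = (80.6 − 31.3)/(31.3 − 17.4) = 49.3/13.9 = 3.5468
CL = 100·r = 354.68 %

CL = 354.68 %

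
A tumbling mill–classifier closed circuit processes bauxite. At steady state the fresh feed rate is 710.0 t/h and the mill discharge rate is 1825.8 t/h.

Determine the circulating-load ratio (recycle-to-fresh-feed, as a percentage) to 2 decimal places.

Mill node: discharge = fresh + recycle.
R = M − F = 1825.8 − 710.0 = 1115.8 t/h
CL = 100·R/F = 100·1115.8/710.0 = 157.15 %

CL = 157.15 %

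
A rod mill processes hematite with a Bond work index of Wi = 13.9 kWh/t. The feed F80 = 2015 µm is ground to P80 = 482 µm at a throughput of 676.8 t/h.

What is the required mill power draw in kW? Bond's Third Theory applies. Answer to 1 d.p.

P = 2189.3 kW

Bond:  W = 10 Wi (1/√P − 1/√F)
W = 10·13.9·(1/√482 − 1/√2015) = 10·13.9·(0.023271) = 3.2347 kWh/t
P = W·T = 3.2347·676.8 = 2189.3 kW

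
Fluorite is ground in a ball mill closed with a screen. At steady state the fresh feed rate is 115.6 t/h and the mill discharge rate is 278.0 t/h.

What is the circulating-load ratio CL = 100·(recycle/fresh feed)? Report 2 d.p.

Mill node: discharge = fresh + recycle.
R = M − F = 278.0 − 115.6 = 162.4 t/h
CL = 100·R/F = 100·162.4/115.6 = 140.48 %

CL = 140.48 %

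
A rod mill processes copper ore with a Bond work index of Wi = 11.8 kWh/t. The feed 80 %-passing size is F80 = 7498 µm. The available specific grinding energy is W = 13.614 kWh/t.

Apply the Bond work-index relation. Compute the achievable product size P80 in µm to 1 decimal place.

W_Bond = 10·Wi·(1/√P₈₀ − 1/√F₈₀)
⇒ 1/√P80 = W/(10·Wi) + 1/√F80
  = 13.6140/(10·11.8) + 1/√7498 = 0.115373 + 0.011549 = 0.126921
P80 = (1/0.126921)² = 7.8789² = 62.08 µm

P80 = 62.1 µm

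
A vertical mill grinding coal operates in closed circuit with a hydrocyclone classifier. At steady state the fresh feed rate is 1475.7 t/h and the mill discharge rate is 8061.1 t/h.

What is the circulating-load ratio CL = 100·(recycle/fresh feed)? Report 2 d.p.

Steady state: M = F + R.
R = M − F = 8061.1 − 1475.7 = 6585.4 t/h
CL = 100·R/F = 100·6585.4/1475.7 = 446.26 %

CL = 446.26 %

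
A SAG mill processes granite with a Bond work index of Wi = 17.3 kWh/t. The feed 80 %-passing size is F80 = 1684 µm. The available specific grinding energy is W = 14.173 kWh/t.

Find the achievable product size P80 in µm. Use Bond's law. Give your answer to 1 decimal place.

W = 10 Wi (1/√P80 − 1/√F80)  [Bond]
P80^(−½) = W/(10 Wi) + F80^(−½)
  = 14.1730/(10·17.3) + 1/√1684 = 0.081925 + 0.024369 = 0.106293
P80 = (1/0.106293)² = 9.4079² = 88.51 µm

P80 = 88.5 µm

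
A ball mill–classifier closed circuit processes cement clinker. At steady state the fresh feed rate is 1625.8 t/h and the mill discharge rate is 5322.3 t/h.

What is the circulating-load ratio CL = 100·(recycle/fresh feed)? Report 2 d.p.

Discharge = new feed + return, hence
R = M − F = 5322.3 − 1625.8 = 3696.5 t/h
CL = 100·R/F = 100·3696.5/1625.8 = 227.36 %

CL = 227.36 %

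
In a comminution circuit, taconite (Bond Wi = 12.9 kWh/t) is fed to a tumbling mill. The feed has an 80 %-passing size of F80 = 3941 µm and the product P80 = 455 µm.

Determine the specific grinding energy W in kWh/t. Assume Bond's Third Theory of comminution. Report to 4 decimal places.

W = 3.9927 kWh/t

W = 10 Wi / √P80 − 10 Wi / √F80
1/√455 = 0.046881;  1/√3941 = 0.015929
W = 10·12.9·(0.046881 − 0.015929) = 3.9927 kWh/t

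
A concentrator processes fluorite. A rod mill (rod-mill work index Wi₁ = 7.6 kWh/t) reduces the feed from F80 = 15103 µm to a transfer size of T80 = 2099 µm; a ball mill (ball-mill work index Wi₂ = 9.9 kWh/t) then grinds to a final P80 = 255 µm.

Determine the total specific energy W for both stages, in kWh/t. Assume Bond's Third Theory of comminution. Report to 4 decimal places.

W = 5.0792 kWh/t

W = 10·Wi·[P80^(−½) − F80^(−½)]
Stage 1 (15103→2099 µm, Wi₁=7.6): W₁ = 10·7.6·(0.021827 − 0.008137) = 1.0404 kWh/t
Stage 2 (2099→255 µm, Wi₂=9.9): W₂ = 10·9.9·(0.062622 − 0.021827) = 4.0387 kWh/t
W = W₁ + W₂ = 1.0404 + 4.0387 = 5.0792 kWh/t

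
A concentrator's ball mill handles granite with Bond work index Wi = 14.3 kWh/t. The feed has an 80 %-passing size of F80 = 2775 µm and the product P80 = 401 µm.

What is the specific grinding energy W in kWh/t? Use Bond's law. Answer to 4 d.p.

W = 4.4265 kWh/t

W_Bond = 10·Wi·(1/√P₈₀ − 1/√F₈₀)
1/√401 = 0.049938;  1/√2775 = 0.018983
W = 10·14.3·(0.049938 − 0.018983) = 4.4265 kWh/t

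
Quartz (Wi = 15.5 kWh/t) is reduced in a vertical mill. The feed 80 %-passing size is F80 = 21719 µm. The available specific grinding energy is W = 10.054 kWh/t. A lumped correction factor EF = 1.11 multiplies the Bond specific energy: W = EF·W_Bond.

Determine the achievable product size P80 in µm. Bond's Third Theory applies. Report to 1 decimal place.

W = 10 Wi (P80^-0.5 − F80^-0.5)
W_Bond = W / EF = 10.054 / 1.11 = 9.0577 kWh/t
P80^(−½) = W_Bond/(10 Wi) + F80^(−½)
  = 9.0577/(10·15.5) + 1/√21719 = 0.058437 + 0.006785 = 0.065222
P80 = (1/0.065222)² = 15.3323² = 235.08 µm

P80 = 235.1 µm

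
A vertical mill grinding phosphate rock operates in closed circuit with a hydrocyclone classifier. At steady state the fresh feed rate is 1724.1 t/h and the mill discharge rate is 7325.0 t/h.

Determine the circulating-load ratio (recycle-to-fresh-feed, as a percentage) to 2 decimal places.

Mill node: discharge = fresh + recycle.
R = M − F = 7325.0 − 1724.1 = 5600.9 t/h
CL = 100·R/F = 100·5600.9/1724.1 = 324.86 %

CL = 324.86 %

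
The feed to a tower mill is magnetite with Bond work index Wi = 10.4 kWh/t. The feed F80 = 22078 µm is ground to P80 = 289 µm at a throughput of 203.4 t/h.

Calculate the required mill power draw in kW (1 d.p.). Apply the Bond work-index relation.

W = 10 Wi (P80^-0.5 − F80^-0.5)
W = 10·10.4·(1/√289 − 1/√22078) = 10·10.4·(0.052093) = 5.4177 kWh/t
P_mill = W·ṁ = 5.4177·203.4 = 1102.0 kW

P = 1102.0 kW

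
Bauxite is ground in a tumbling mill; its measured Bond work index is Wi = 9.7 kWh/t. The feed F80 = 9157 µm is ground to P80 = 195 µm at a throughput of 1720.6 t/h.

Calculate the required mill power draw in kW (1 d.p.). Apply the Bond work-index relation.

Bond: W = 10·Wi·(1/√P80 − 1/√F80)
W = 10·9.7·(1/√195 − 1/√9157) = 10·9.7·(0.061161) = 5.9326 kWh/t
P_mill = W·ṁ = 5.9326·1720.6 = 10207.7 kW

P = 10207.7 kW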